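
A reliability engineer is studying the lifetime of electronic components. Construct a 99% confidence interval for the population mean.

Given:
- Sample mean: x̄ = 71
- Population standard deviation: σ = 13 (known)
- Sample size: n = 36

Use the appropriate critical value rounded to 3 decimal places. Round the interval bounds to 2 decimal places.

The population standard deviation σ is known, so use a z-interval (standard normal critical value).

For 99% confidence, z* = 2.576 (from standard normal table)

Standard error: SE = σ/√n = 13/√36 = 2.166667

Margin of error: E = z* × SE = 2.576 × 2.166667 = 5.5813

Z-interval: x̄ ± E = 71 ± 5.5813 = (65.4187, 76.5813)

Rounded to 2 decimal places:

(65.42, 76.58)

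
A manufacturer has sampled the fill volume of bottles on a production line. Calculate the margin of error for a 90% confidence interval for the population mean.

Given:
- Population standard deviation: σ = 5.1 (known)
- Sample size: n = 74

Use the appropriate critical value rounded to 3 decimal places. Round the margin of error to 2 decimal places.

The population standard deviation σ is known, so use the z-interval margin of error formula.

For 90% confidence, z* = 1.645 (from standard normal table)

Margin of error formula for z-interval: E = z* × σ/√n

E = 1.645 × 5.1/√74
  = 1.645 × 0.592863
  = 0.9753

Rounded to 2 decimal places:

0.98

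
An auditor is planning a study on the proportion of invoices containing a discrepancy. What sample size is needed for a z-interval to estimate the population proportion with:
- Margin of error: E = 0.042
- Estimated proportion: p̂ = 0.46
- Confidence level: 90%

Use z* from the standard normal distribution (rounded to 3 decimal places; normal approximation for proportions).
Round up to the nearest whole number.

Using z* for proportion z-interval (normal approximation).

For 90% confidence, z* = 1.645 (from standard normal table)

Sample size formula for proportion z-interval: n = z*²p̂(1-p̂)/E²

n = 1.645² × 0.46 × 0.54 / 0.042²
  = 2.706025 × 0.2484 / 0.001764
  = 381.0525

Round up to the nearest whole number: n = 382

382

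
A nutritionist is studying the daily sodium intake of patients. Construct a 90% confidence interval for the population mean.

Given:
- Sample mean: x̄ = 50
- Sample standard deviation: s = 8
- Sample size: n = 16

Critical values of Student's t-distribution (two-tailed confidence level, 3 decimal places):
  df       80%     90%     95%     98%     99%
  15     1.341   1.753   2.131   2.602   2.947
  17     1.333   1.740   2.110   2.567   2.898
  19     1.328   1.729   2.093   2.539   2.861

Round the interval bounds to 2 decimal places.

The population standard deviation σ is unknown (only the sample standard deviation s is given), so use a t-interval with df = n - 1 = 16 - 1 = 15.

For 90% confidence with df = 15, t* = 1.753 (from t-table)

Standard error: SE = s/√n = 8/√16 = 2.000000

Margin of error: E = t* × SE = 1.753 × 2.000000 = 3.5060

T-interval: x̄ ± E = 50 ± 3.5060 = (46.4940, 53.5060)

Rounded to 2 decimal places:

(46.49, 53.51)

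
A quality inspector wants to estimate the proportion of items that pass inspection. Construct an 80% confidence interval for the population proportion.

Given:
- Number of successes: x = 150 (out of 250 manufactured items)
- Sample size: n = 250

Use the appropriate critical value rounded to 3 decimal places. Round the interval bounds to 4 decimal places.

Sample proportion: p̂ = 150/250 = 0.600000

Check conditions for normal approximation:
  np̂ = 150 ≥ 10 ✓
  n(1-p̂) = 100 ≥ 10 ✓

The sample is large enough, so use a z-interval (normal approximation) for the proportion.

For 80% confidence, z* = 1.282 (from standard normal table)

Standard error: SE = √(p̂(1-p̂)/n) = √(0.600000×0.400000/250) = 0.03098387

Margin of error: E = z* × SE = 1.282 × 0.03098387 = 0.039721

Z-interval: p̂ ± E = 0.600000 ± 0.039721 = (0.560279, 0.639721)

Rounded to 4 decimal places:

(0.5603, 0.6397)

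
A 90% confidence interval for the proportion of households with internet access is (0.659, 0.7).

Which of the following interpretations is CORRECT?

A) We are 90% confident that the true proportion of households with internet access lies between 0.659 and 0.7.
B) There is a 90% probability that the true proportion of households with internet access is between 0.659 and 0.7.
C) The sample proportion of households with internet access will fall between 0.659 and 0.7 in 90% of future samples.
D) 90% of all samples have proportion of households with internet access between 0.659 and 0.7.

A confidence interval represents our confidence in the procedure, not a probability statement about the parameter.

Key concept: If we repeated this sampling process many times and computed a 90% CI each time, about 90% of those intervals would contain the true population parameter.

For this specific interval (0.659, 0.7):
- Midpoint (point estimate): 0.6795
- Margin of error: 0.0205

The correct interpretation is the one stating confidence that the true parameter lies in the interval — option A.

A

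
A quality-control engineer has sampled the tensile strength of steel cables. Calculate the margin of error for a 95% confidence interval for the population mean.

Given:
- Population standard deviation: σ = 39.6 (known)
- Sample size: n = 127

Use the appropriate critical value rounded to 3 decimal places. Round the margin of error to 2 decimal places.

The population standard deviation σ is known, so use the z-interval margin of error formula.

For 95% confidence, z* = 1.96 (from standard normal table)

Margin of error formula for z-interval: E = z* × σ/√n

E = 1.96 × 39.6/√127
  = 1.96 × 3.513932
  = 6.8873

Rounded to 2 decimal places:

6.89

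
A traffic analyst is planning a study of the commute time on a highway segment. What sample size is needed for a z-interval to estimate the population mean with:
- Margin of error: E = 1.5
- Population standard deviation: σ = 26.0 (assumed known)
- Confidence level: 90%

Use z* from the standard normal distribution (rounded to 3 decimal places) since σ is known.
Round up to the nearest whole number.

Using z* since population σ is known (z-interval formula).

For 90% confidence, z* = 1.645 (from standard normal table)

Sample size formula for z-interval: n = (z*σ/E)²

n = (1.645 × 26.0 / 1.5)²
  = (28.513333)²
  = 813.0102

Round up to the nearest whole number: n = 814

814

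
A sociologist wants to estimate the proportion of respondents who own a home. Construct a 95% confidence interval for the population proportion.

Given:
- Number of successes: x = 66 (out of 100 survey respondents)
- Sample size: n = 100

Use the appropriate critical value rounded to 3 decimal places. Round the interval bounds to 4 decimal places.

Sample proportion: p̂ = 66/100 = 0.660000

Check conditions for normal approximation:
  np̂ = 66 ≥ 10 ✓
  n(1-p̂) = 34 ≥ 10 ✓

The sample is large enough, so use a z-interval (normal approximation) for the proportion.

For 95% confidence, z* = 1.96 (from standard normal table)

Standard error: SE = √(p̂(1-p̂)/n) = √(0.660000×0.340000/100) = 0.04737088

Margin of error: E = z* × SE = 1.96 × 0.04737088 = 0.092847

Z-interval: p̂ ± E = 0.660000 ± 0.092847 = (0.567153, 0.752847)

Rounded to 4 decimal places:

(0.5672, 0.7528)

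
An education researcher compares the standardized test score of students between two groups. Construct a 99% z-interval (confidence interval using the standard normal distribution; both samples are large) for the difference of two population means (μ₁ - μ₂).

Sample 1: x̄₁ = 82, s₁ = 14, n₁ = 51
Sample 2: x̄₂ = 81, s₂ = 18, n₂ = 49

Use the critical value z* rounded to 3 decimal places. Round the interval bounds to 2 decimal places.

Both samples are large (n₁ = 51 ≥ 30, n₂ = 49 ≥ 30), so a z-interval for the difference of means applies.

Point estimate: x̄₁ - x̄₂ = 82 - 81 = 1

Standard error: SE = √(s₁²/n₁ + s₂²/n₂)
= √(14²/51 + 18²/49)
= √(3.843137 + 6.612245)
= 3.233478

For 99% confidence, z* = 2.576 (from standard normal table)
Margin of error: E = z* × SE = 2.576 × 3.233478 = 8.3294

Z-interval: (x̄₁ - x̄₂) ± E = 1 ± 8.3294 = (-7.3294, 9.3294)

Rounded to 2 decimal places:

(-7.33, 9.33)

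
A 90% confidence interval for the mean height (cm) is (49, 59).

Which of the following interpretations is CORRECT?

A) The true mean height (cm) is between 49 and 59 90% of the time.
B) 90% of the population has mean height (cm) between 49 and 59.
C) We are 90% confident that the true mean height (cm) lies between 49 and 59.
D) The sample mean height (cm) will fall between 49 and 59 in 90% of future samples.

A confidence interval represents our confidence in the procedure, not a probability statement about the parameter.

Key concept: If we repeated this sampling process many times and computed a 90% CI each time, about 90% of those intervals would contain the true population parameter.

For this specific interval (49, 59):
- Midpoint (point estimate): 54
- Margin of error: 5

The correct interpretation is the one stating confidence that the true parameter lies in the interval — option C.

C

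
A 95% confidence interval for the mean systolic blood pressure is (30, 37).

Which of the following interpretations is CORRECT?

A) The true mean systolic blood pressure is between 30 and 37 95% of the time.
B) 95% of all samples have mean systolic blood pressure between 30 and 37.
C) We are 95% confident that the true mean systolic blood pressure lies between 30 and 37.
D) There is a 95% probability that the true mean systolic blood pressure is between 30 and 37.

A confidence interval represents our confidence in the procedure, not a probability statement about the parameter.

Key concept: If we repeated this sampling process many times and computed a 95% CI each time, about 95% of those intervals would contain the true population parameter.

For this specific interval (30, 37):
- Midpoint (point estimate): 33.5
- Margin of error: 3.5

The correct interpretation is the one stating confidence that the true parameter lies in the interval — option C.

C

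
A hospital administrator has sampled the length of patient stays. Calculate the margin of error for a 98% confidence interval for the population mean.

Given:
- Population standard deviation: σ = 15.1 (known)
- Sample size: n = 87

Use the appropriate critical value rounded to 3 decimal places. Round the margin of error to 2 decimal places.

The population standard deviation σ is known, so use the z-interval margin of error formula.

For 98% confidence, z* = 2.326 (from standard normal table)

Margin of error formula for z-interval: E = z* × σ/√n

E = 2.326 × 15.1/√87
  = 2.326 × 1.618890
  = 3.7655

Rounded to 2 decimal places:

3.77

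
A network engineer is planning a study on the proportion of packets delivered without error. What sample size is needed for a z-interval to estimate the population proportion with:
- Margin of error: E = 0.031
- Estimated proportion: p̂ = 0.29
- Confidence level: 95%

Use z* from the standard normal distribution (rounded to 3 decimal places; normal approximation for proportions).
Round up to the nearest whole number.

Using z* for proportion z-interval (normal approximation).

For 95% confidence, z* = 1.96 (from standard normal table)

Sample size formula for proportion z-interval: n = z*²p̂(1-p̂)/E²

n = 1.96² × 0.29 × 0.71 / 0.031²
  = 3.8416 × 0.2059 / 0.000961
  = 823.0858

Round up to the nearest whole number: n = 824

824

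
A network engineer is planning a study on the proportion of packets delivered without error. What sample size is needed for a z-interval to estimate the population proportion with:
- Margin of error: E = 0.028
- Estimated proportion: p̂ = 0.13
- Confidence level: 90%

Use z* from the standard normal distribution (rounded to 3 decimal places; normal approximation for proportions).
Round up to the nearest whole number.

Using z* for proportion z-interval (normal approximation).

For 90% confidence, z* = 1.645 (from standard normal table)

Sample size formula for proportion z-interval: n = z*²p̂(1-p̂)/E²

n = 1.645² × 0.13 × 0.87 / 0.028²
  = 2.706025 × 0.1131 / 0.000784
  = 390.3717

Round up to the nearest whole number: n = 391

391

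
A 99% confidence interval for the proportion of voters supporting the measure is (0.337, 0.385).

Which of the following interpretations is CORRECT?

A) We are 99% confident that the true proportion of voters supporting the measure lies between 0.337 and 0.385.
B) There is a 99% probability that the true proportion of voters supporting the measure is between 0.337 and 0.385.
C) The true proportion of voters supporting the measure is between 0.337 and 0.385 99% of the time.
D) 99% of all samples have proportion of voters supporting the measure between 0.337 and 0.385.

A confidence interval represents our confidence in the procedure, not a probability statement about the parameter.

Key concept: If we repeated this sampling process many times and computed a 99% CI each time, about 99% of those intervals would contain the true population parameter.

For this specific interval (0.337, 0.385):
- Midpoint (point estimate): 0.361
- Margin of error: 0.024

The correct interpretation is the one stating confidence that the true parameter lies in the interval — option A.

A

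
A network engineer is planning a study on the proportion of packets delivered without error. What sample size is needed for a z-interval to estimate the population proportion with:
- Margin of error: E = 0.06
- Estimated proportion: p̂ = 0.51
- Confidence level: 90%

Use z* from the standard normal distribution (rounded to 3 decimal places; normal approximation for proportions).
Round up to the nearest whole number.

Using z* for proportion z-interval (normal approximation).

For 90% confidence, z* = 1.645 (from standard normal table)

Sample size formula for proportion z-interval: n = z*²p̂(1-p̂)/E²

n = 1.645² × 0.51 × 0.49 / 0.06²
  = 2.706025 × 0.2499 / 0.0036
  = 187.8432

Round up to the nearest whole number: n = 188

188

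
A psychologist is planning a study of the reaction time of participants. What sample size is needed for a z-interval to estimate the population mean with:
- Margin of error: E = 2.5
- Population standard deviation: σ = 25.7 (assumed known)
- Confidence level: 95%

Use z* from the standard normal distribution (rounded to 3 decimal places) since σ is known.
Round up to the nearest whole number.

Using z* since population σ is known (z-interval formula).

For 95% confidence, z* = 1.96 (from standard normal table)

Sample size formula for z-interval: n = (z*σ/E)²

n = (1.96 × 25.7 / 2.5)²
  = (20.148800)²
  = 405.9741

Round up to the nearest whole number: n = 406

406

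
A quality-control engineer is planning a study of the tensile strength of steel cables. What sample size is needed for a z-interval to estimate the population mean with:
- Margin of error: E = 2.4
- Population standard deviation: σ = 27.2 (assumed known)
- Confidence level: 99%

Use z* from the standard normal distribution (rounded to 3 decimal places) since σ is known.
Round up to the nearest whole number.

Using z* since population σ is known (z-interval formula).

For 99% confidence, z* = 2.576 (from standard normal table)

Sample size formula for z-interval: n = (z*σ/E)²

n = (2.576 × 27.2 / 2.4)²
  = (29.194667)²
  = 852.3286

Round up to the nearest whole number: n = 853

853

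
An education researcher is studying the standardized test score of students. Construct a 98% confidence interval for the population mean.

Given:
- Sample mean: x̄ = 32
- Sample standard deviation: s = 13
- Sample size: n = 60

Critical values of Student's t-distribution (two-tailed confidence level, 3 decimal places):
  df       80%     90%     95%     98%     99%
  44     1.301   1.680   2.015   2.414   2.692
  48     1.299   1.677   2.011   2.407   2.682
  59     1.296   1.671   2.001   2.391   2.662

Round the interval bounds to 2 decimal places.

The population standard deviation σ is unknown (only the sample standard deviation s is given), so use a t-interval with df = n - 1 = 60 - 1 = 59.

For 98% confidence with df = 59, t* = 2.391 (from t-table)

Standard error: SE = s/√n = 13/√60 = 1.678293

Margin of error: E = t* × SE = 2.391 × 1.678293 = 4.0128

T-interval: x̄ ± E = 32 ± 4.0128 = (27.9872, 36.0128)

Rounded to 2 decimal places:

(27.99, 36.01)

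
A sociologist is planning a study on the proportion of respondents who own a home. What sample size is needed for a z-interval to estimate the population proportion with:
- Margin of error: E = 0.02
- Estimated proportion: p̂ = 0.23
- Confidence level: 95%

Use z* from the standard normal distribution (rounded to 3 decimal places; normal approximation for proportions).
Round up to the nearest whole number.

Using z* for proportion z-interval (normal approximation).

For 95% confidence, z* = 1.96 (from standard normal table)

Sample size formula for proportion z-interval: n = z*²p̂(1-p̂)/E²

n = 1.96² × 0.23 × 0.77 / 0.02²
  = 3.8416 × 0.1771 / 0.0004
  = 1700.8684

Round up to the nearest whole number: n = 1701

1701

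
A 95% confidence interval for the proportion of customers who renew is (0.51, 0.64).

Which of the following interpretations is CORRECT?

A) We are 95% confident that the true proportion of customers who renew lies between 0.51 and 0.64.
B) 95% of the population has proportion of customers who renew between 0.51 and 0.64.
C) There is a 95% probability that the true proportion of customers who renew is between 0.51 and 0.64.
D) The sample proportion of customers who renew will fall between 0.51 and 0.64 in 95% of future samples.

A confidence interval represents our confidence in the procedure, not a probability statement about the parameter.

Key concept: If we repeated this sampling process many times and computed a 95% CI each time, about 95% of those intervals would contain the true population parameter.

For this specific interval (0.51, 0.64):
- Midpoint (point estimate): 0.575
- Margin of error: 0.065

The correct interpretation is the one stating confidence that the true parameter lies in the interval — option A.

A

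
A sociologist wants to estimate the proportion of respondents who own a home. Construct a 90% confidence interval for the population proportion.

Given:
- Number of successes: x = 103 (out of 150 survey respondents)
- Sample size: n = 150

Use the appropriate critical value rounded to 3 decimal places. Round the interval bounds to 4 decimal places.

Sample proportion: p̂ = 103/150 = 0.686667

Check conditions for normal approximation:
  np̂ = 103 ≥ 10 ✓
  n(1-p̂) = 47 ≥ 10 ✓

The sample is large enough, so use a z-interval (normal approximation) for the proportion.

For 90% confidence, z* = 1.645 (from standard normal table)

Standard error: SE = √(p̂(1-p̂)/n) = √(0.686667×0.313333/150) = 0.03787308

Margin of error: E = z* × SE = 1.645 × 0.03787308 = 0.062301

Z-interval: p̂ ± E = 0.686667 ± 0.062301 = (0.624365, 0.748968)

Rounded to 4 decimal places:

(0.6244, 0.7490)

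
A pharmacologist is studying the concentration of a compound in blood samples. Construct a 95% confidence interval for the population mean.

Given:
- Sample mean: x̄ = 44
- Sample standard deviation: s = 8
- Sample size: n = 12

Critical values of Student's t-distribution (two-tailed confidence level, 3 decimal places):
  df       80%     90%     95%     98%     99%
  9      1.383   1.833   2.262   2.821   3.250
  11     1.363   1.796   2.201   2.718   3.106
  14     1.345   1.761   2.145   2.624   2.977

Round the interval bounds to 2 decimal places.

The population standard deviation σ is unknown (only the sample standard deviation s is given), so use a t-interval with df = n - 1 = 12 - 1 = 11.

For 95% confidence with df = 11, t* = 2.201 (from t-table)

Standard error: SE = s/√n = 8/√12 = 2.309401

Margin of error: E = t* × SE = 2.201 × 2.309401 = 5.0830

T-interval: x̄ ± E = 44 ± 5.0830 = (38.9170, 49.0830)

Rounded to 2 decimal places:

(38.92, 49.08)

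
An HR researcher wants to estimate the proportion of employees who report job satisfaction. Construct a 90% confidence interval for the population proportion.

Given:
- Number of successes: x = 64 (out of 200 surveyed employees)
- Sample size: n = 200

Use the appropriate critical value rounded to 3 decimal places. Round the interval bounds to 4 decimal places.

Sample proportion: p̂ = 64/200 = 0.320000

Check conditions for normal approximation:
  np̂ = 64 ≥ 10 ✓
  n(1-p̂) = 136 ≥ 10 ✓

The sample is large enough, so use a z-interval (normal approximation) for the proportion.

For 90% confidence, z* = 1.645 (from standard normal table)

Standard error: SE = √(p̂(1-p̂)/n) = √(0.320000×0.680000/200) = 0.03298485

Margin of error: E = z* × SE = 1.645 × 0.03298485 = 0.054260

Z-interval: p̂ ± E = 0.320000 ± 0.054260 = (0.265740, 0.374260)

Rounded to 4 decimal places:

(0.2657, 0.3743)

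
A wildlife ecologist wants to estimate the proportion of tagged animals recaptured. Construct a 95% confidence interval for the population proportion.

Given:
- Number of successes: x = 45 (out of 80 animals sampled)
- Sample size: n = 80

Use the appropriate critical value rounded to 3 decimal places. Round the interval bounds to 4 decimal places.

Sample proportion: p̂ = 45/80 = 0.562500

Check conditions for normal approximation:
  np̂ = 45 ≥ 10 ✓
  n(1-p̂) = 35 ≥ 10 ✓

The sample is large enough, so use a z-interval (normal approximation) for the proportion.

For 95% confidence, z* = 1.96 (from standard normal table)

Standard error: SE = √(p̂(1-p̂)/n) = √(0.562500×0.437500/80) = 0.05546325

Margin of error: E = z* × SE = 1.96 × 0.05546325 = 0.108708

Z-interval: p̂ ± E = 0.562500 ± 0.108708 = (0.453792, 0.671208)

Rounded to 4 decimal places:

(0.4538, 0.6712)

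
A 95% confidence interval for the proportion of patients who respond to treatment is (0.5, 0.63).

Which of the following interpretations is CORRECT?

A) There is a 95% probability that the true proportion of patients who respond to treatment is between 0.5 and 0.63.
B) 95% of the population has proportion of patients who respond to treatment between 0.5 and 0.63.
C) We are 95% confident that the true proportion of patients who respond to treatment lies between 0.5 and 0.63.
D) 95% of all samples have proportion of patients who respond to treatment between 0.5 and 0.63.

A confidence interval represents our confidence in the procedure, not a probability statement about the parameter.

Key concept: If we repeated this sampling process many times and computed a 95% CI each time, about 95% of those intervals would contain the true population parameter.

For this specific interval (0.5, 0.63):
- Midpoint (point estimate): 0.565
- Margin of error: 0.065

The correct interpretation is the one stating confidence that the true parameter lies in the interval — option C.

C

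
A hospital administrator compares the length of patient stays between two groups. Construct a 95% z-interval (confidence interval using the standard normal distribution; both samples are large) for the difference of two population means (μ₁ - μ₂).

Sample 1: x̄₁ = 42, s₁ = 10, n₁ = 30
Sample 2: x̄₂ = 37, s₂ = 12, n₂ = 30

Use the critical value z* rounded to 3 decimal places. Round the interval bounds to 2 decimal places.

Both samples are large (n₁ = 30 ≥ 30, n₂ = 30 ≥ 30), so a z-interval for the difference of means applies.

Point estimate: x̄₁ - x̄₂ = 42 - 37 = 5

Standard error: SE = √(s₁²/n₁ + s₂²/n₂)
= √(10²/30 + 12²/30)
= √(3.333333 + 4.800000)
= 2.851900

For 95% confidence, z* = 1.96 (from standard normal table)
Margin of error: E = z* × SE = 1.96 × 2.851900 = 5.5897

Z-interval: (x̄₁ - x̄₂) ± E = 5 ± 5.5897 = (-0.5897, 10.5897)

Rounded to 2 decimal places:

(-0.59, 10.59)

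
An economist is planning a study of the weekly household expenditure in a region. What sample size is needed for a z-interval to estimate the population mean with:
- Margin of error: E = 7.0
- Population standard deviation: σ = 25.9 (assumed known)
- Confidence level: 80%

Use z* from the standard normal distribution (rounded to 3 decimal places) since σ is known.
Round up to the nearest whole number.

Using z* since population σ is known (z-interval formula).

For 80% confidence, z* = 1.282 (from standard normal table)

Sample size formula for z-interval: n = (z*σ/E)²

n = (1.282 × 25.9 / 7.0)²
  = (4.743400)²
  = 22.4998

Round up to the nearest whole number: n = 23

23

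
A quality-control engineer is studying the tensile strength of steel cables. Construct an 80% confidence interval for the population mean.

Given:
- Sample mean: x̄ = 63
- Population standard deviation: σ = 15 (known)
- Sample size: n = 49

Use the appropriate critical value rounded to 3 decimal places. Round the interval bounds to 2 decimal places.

The population standard deviation σ is known, so use a z-interval (standard normal critical value).

For 80% confidence, z* = 1.282 (from standard normal table)

Standard error: SE = σ/√n = 15/√49 = 2.142857

Margin of error: E = z* × SE = 1.282 × 2.142857 = 2.7471

Z-interval: x̄ ± E = 63 ± 2.7471 = (60.2529, 65.7471)

Rounded to 2 decimal places:

(60.25, 65.75)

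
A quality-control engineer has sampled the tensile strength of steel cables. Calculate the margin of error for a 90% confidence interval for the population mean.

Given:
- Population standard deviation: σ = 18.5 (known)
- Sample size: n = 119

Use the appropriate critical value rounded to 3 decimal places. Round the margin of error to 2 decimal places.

The population standard deviation σ is known, so use the z-interval margin of error formula.

For 90% confidence, z* = 1.645 (from standard normal table)

Margin of error formula for z-interval: E = z* × σ/√n

E = 1.645 × 18.5/√119
  = 1.645 × 1.695892
  = 2.7897

Rounded to 2 decimal places:

2.79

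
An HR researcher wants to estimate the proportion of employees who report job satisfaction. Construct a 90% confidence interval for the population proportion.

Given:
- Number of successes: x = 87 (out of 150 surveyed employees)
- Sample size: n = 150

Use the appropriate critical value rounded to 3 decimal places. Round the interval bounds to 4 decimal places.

Sample proportion: p̂ = 87/150 = 0.580000

Check conditions for normal approximation:
  np̂ = 87 ≥ 10 ✓
  n(1-p̂) = 63 ≥ 10 ✓

The sample is large enough, so use a z-interval (normal approximation) for the proportion.

For 90% confidence, z* = 1.645 (from standard normal table)

Standard error: SE = √(p̂(1-p̂)/n) = √(0.580000×0.420000/150) = 0.04029888

Margin of error: E = z* × SE = 1.645 × 0.04029888 = 0.066292

Z-interval: p̂ ± E = 0.580000 ± 0.066292 = (0.513708, 0.646292)

Rounded to 4 decimal places:

(0.5137, 0.6463)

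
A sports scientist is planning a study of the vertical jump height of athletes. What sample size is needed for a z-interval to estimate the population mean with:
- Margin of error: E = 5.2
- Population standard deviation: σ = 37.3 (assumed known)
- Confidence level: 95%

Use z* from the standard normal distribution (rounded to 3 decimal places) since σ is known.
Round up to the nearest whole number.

Using z* since population σ is known (z-interval formula).

For 95% confidence, z* = 1.96 (from standard normal table)

Sample size formula for z-interval: n = (z*σ/E)²

n = (1.96 × 37.3 / 5.2)²
  = (14.059231)²
  = 197.6620

Round up to the nearest whole number: n = 198

198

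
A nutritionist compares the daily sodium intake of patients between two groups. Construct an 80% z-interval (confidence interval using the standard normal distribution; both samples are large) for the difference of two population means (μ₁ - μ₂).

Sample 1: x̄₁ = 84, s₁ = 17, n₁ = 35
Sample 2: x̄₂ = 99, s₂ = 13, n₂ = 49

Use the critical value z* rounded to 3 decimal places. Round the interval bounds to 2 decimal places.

Both samples are large (n₁ = 35 ≥ 30, n₂ = 49 ≥ 30), so a z-interval for the difference of means applies.

Point estimate: x̄₁ - x̄₂ = 84 - 99 = -15

Standard error: SE = √(s₁²/n₁ + s₂²/n₂)
= √(17²/35 + 13²/49)
= √(8.257143 + 3.448980)
= 3.421421

For 80% confidence, z* = 1.282 (from standard normal table)
Margin of error: E = z* × SE = 1.282 × 3.421421 = 4.3863

Z-interval: (x̄₁ - x̄₂) ± E = -15 ± 4.3863 = (-19.3863, -10.6137)

Rounded to 2 decimal places:

(-19.39, -10.61)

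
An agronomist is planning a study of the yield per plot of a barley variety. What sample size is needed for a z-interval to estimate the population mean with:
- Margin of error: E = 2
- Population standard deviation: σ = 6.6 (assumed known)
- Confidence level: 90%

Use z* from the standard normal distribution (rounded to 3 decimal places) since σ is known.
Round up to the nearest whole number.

Using z* since population σ is known (z-interval formula).

For 90% confidence, z* = 1.645 (from standard normal table)

Sample size formula for z-interval: n = (z*σ/E)²

n = (1.645 × 6.6 / 2)²
  = (5.428500)²
  = 29.4686

Round up to the nearest whole number: n = 30

30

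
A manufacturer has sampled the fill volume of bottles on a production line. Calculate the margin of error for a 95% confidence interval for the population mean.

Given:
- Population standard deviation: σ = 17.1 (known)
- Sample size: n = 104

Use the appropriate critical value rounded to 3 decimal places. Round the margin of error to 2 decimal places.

The population standard deviation σ is known, so use the z-interval margin of error formula.

For 95% confidence, z* = 1.96 (from standard normal table)

Margin of error formula for z-interval: E = z* × σ/√n

E = 1.96 × 17.1/√104
  = 1.96 × 1.676793
  = 3.2865

Rounded to 2 decimal places:

3.29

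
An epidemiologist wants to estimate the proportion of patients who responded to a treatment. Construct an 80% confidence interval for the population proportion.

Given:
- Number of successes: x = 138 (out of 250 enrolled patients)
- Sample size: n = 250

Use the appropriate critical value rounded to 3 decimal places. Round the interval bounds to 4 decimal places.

Sample proportion: p̂ = 138/250 = 0.552000

Check conditions for normal approximation:
  np̂ = 138 ≥ 10 ✓
  n(1-p̂) = 112 ≥ 10 ✓

The sample is large enough, so use a z-interval (normal approximation) for the proportion.

For 80% confidence, z* = 1.282 (from standard normal table)

Standard error: SE = √(p̂(1-p̂)/n) = √(0.552000×0.448000/250) = 0.03145130

Margin of error: E = z* × SE = 1.282 × 0.03145130 = 0.040321

Z-interval: p̂ ± E = 0.552000 ± 0.040321 = (0.511679, 0.592321)

Rounded to 4 decimal places:

(0.5117, 0.5923)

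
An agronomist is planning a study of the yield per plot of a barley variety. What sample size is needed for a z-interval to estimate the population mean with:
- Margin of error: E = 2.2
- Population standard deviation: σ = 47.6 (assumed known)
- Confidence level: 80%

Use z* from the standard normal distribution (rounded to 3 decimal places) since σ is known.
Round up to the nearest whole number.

Using z* since population σ is known (z-interval formula).

For 80% confidence, z* = 1.282 (from standard normal table)

Sample size formula for z-interval: n = (z*σ/E)²

n = (1.282 × 47.6 / 2.2)²
  = (27.737818)²
  = 769.3866

Round up to the nearest whole number: n = 770

770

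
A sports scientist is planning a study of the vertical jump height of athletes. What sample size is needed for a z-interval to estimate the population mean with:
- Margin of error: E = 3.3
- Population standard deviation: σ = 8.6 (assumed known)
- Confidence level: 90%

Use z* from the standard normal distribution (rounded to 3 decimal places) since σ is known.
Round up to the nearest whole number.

Using z* since population σ is known (z-interval formula).

For 90% confidence, z* = 1.645 (from standard normal table)

Sample size formula for z-interval: n = (z*σ/E)²

n = (1.645 × 8.6 / 3.3)²
  = (4.286970)²
  = 18.3781

Round up to the nearest whole number: n = 19

19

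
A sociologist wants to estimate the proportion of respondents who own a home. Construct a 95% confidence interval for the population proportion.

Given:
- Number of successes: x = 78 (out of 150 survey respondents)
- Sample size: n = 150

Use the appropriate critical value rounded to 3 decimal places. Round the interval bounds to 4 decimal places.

Sample proportion: p̂ = 78/150 = 0.520000

Check conditions for normal approximation:
  np̂ = 78 ≥ 10 ✓
  n(1-p̂) = 72 ≥ 10 ✓

The sample is large enough, so use a z-interval (normal approximation) for the proportion.

For 95% confidence, z* = 1.96 (from standard normal table)

Standard error: SE = √(p̂(1-p̂)/n) = √(0.520000×0.480000/150) = 0.04079216

Margin of error: E = z* × SE = 1.96 × 0.04079216 = 0.079953

Z-interval: p̂ ± E = 0.520000 ± 0.079953 = (0.440047, 0.599953)

Rounded to 4 decimal places:

(0.4400, 0.6000)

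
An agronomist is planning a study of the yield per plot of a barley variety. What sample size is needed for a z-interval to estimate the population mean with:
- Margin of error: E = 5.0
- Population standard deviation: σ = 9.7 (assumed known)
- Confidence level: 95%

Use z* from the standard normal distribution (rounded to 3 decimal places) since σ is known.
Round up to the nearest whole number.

Using z* since population σ is known (z-interval formula).

For 95% confidence, z* = 1.96 (from standard normal table)

Sample size formula for z-interval: n = (z*σ/E)²

n = (1.96 × 9.7 / 5.0)²
  = (3.802400)²
  = 14.4582

Round up to the nearest whole number: n = 15

15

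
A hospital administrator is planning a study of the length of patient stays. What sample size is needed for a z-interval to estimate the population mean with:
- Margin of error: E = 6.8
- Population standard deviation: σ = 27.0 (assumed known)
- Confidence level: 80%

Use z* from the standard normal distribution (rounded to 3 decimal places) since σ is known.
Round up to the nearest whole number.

Using z* since population σ is known (z-interval formula).

For 80% confidence, z* = 1.282 (from standard normal table)

Sample size formula for z-interval: n = (z*σ/E)²

n = (1.282 × 27.0 / 6.8)²
  = (5.090294)²
  = 25.9111

Round up to the nearest whole number: n = 26

26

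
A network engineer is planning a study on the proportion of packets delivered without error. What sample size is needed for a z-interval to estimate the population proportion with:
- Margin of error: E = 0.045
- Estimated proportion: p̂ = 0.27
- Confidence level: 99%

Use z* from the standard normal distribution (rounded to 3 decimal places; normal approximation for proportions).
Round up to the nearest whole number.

Using z* for proportion z-interval (normal approximation).

For 99% confidence, z* = 2.576 (from standard normal table)

Sample size formula for proportion z-interval: n = z*²p̂(1-p̂)/E²

n = 2.576² × 0.27 × 0.73 / 0.045²
  = 6.635776 × 0.1971 / 0.002025
  = 645.8822

Round up to the nearest whole number: n = 646

646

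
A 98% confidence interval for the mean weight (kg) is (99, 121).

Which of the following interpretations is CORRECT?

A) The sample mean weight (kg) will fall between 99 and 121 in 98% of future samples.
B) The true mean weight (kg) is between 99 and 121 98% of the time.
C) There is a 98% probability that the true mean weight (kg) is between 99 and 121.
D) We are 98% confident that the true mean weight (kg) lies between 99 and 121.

A confidence interval represents our confidence in the procedure, not a probability statement about the parameter.

Key concept: If we repeated this sampling process many times and computed a 98% CI each time, about 98% of those intervals would contain the true population parameter.

For this specific interval (99, 121):
- Midpoint (point estimate): 110
- Margin of error: 11

The correct interpretation is the one stating confidence that the true parameter lies in the interval — option D.

D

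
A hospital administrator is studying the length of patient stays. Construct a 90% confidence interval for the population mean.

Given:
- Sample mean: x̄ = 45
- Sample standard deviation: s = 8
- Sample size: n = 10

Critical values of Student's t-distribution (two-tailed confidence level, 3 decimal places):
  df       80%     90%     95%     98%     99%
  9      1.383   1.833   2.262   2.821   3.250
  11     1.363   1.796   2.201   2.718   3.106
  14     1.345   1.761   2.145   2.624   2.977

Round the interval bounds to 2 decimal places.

The population standard deviation σ is unknown (only the sample standard deviation s is given), so use a t-interval with df = n - 1 = 10 - 1 = 9.

For 90% confidence with df = 9, t* = 1.833 (from t-table)

Standard error: SE = s/√n = 8/√10 = 2.529822

Margin of error: E = t* × SE = 1.833 × 2.529822 = 4.6372

T-interval: x̄ ± E = 45 ± 4.6372 = (40.3628, 49.6372)

Rounded to 2 decimal places:

(40.36, 49.64)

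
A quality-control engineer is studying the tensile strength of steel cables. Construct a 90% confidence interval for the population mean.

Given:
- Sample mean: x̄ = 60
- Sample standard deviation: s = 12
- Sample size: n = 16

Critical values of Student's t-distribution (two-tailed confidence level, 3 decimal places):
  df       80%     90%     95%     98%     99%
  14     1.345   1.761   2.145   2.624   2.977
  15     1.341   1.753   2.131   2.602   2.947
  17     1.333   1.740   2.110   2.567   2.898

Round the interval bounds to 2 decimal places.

The population standard deviation σ is unknown (only the sample standard deviation s is given), so use a t-interval with df = n - 1 = 16 - 1 = 15.

For 90% confidence with df = 15, t* = 1.753 (from t-table)

Standard error: SE = s/√n = 12/√16 = 3.000000

Margin of error: E = t* × SE = 1.753 × 3.000000 = 5.2590

T-interval: x̄ ± E = 60 ± 5.2590 = (54.7410, 65.2590)

Rounded to 2 decimal places:

(54.74, 65.26)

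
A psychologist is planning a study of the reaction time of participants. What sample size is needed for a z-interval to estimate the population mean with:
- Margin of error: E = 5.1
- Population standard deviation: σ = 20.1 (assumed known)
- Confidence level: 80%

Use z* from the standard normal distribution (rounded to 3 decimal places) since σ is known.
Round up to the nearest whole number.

Using z* since population σ is known (z-interval formula).

For 80% confidence, z* = 1.282 (from standard normal table)

Sample size formula for z-interval: n = (z*σ/E)²

n = (1.282 × 20.1 / 5.1)²
  = (5.052588)²
  = 25.5286

Round up to the nearest whole number: n = 26

26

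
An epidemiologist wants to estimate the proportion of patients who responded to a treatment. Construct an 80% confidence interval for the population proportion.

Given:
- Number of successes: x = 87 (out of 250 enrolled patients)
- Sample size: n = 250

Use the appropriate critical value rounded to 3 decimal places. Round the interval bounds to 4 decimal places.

Sample proportion: p̂ = 87/250 = 0.348000

Check conditions for normal approximation:
  np̂ = 87 ≥ 10 ✓
  n(1-p̂) = 163 ≥ 10 ✓

The sample is large enough, so use a z-interval (normal approximation) for the proportion.

For 80% confidence, z* = 1.282 (from standard normal table)

Standard error: SE = √(p̂(1-p̂)/n) = √(0.348000×0.652000/250) = 0.03012613

Margin of error: E = z* × SE = 1.282 × 0.03012613 = 0.038622

Z-interval: p̂ ± E = 0.348000 ± 0.038622 = (0.309378, 0.386622)

Rounded to 4 decimal places:

(0.3094, 0.3866)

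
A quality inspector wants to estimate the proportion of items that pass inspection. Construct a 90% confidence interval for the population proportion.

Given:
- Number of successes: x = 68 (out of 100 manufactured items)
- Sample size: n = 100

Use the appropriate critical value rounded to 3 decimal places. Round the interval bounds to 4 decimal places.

Sample proportion: p̂ = 68/100 = 0.680000

Check conditions for normal approximation:
  np̂ = 68 ≥ 10 ✓
  n(1-p̂) = 32 ≥ 10 ✓

The sample is large enough, so use a z-interval (normal approximation) for the proportion.

For 90% confidence, z* = 1.645 (from standard normal table)

Standard error: SE = √(p̂(1-p̂)/n) = √(0.680000×0.320000/100) = 0.04664762

Margin of error: E = z* × SE = 1.645 × 0.04664762 = 0.076735

Z-interval: p̂ ± E = 0.680000 ± 0.076735 = (0.603265, 0.756735)

Rounded to 4 decimal places:

(0.6033, 0.7567)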